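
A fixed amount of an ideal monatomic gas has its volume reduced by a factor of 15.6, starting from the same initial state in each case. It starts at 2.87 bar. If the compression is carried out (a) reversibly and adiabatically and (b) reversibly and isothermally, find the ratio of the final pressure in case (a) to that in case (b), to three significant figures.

P_adiabatic / P_isothermal ≈ 6.24

For a monatomic ideal gas γ = 5/3.
Isothermal: P_b = P₁(V₁/V₂) = 2.87×15.6.
Adiabatic: P_a = P₁(V₁/V₂)^γ = 2.87×15.6^(5/3).
P_a/P_b = (V₁/V₂)^(γ−1) = 15.6^(2/3) = 6.243.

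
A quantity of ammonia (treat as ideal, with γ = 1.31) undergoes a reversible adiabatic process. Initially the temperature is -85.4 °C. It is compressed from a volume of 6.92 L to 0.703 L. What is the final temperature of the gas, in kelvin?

T₂ ≈ 381 K

Adiabatic: T₁V₁^(γ−1) = T₂V₂^(γ−1) ⇒ T₂ = T₁ (V₁/V₂)^(γ−1).
T₁ = -85.4 °C = 187.7 K.
T₂ = 187.7 × (6.92/0.703)^(0.31) = 381.5 K.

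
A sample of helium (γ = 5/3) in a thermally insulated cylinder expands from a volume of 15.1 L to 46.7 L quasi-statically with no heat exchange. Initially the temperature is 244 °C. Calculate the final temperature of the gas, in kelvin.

T₂ ≈ 244 K

For a reversible adiabat TV^(γ−1) is constant, so T₂ = T₁ (V₁/V₂)^(γ−1).
T₁ = 244 °C = 517.1 K.
T₂ = 517.1 × (15.1/46.7)^(2/3) = 243.6 K.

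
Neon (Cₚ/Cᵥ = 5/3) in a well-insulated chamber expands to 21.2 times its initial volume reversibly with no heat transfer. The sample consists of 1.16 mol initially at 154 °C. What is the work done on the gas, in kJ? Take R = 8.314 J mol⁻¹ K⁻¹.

W ≈ -5.37 kJ

Adiabatic: T₁V₁^(γ−1) = T₂V₂^(γ−1) ⇒ T₂ = T₁ (V₁/V₂)^(γ−1).
T₁ = 154 °C = 427.1 K.
T₂ = 427.1 × (1/21.2)^(2/3) = 55.76 K.
Q = 0, so ΔU = W_on_gas = nCᵥΔT with Cᵥ = R/(γ−1) = 12.47 J/(mol·K).
ΔU = 1.16 × 12.47 × (55.76 − 427.1) = -5373 J.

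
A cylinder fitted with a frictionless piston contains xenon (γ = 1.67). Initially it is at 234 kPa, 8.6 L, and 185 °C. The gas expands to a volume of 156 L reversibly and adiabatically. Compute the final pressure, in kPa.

P₂ ≈ 1.85 kPa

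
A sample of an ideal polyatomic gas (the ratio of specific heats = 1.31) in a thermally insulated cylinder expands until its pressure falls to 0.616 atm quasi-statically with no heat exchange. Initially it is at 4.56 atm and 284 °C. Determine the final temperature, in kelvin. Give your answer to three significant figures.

T₂ ≈ 347 K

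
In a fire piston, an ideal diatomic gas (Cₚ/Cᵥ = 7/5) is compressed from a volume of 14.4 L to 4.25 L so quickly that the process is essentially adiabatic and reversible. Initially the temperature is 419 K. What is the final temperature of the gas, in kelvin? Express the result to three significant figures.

For a reversible adiabat TV^(γ−1) is constant, so T₂ = T₁ (V₁/V₂)^(γ−1).
T₂ = 419 × (14.4/4.25)^(2/5) = 682.7 K.

T₂ ≈ 683 K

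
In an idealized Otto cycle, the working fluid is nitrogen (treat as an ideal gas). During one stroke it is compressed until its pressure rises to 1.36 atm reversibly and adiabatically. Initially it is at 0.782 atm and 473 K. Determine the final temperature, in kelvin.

T₂ ≈ 554 K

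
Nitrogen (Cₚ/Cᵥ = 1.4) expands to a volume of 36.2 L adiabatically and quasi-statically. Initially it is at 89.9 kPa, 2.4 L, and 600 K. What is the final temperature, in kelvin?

T₂ ≈ 203 K

Adiabatic: T₁V₁^(γ−1) = T₂V₂^(γ−1) ⇒ T₂ = T₁ (V₁/V₂)^(γ−1).
T₂ = 600 × (2.4/36.2)^(0.4) = 202.7 K.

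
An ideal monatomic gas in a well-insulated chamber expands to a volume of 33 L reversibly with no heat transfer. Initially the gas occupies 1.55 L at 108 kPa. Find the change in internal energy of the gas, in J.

γ = 5/3 for a monatomic ideal gas.
P₂ = P₁(V₁/V₂)^γ = 108×(1.55/33)^(5/3) = 0.6604 kPa.
For a reversible adiabat, W_by_gas = (P₁V₁ − P₂V₂)/(γ−1).
W_by = (108000×0.00155 − 660.4×0.033) / (2/3) = 218.4 J.
Q = 0 ⇒ ΔU = −W_by = -218.4 J.

ΔU ≈ -218 J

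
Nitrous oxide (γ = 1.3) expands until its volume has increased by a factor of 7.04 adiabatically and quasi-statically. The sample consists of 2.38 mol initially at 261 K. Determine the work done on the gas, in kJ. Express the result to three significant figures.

W ≈ -7.63 kJ

For a reversible adiabat TV^(γ−1) is constant, so T₂ = T₁ (V₁/V₂)^(γ−1).
T₂ = 261 × (1/7.04)^(0.3) = 145.3 K.
Q = 0, so ΔU = W_on_gas = nCᵥΔT with Cᵥ = R/(γ−1) = 27.71 J/(mol·K).
ΔU = 2.38 × 27.71 × (145.3 − 261) = -7629 J.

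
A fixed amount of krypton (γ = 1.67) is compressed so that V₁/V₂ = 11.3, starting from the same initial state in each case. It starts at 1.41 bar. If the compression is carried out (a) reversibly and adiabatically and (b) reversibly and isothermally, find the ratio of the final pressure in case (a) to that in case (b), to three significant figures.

P_adiabatic / P_isothermal ≈ 5.08

Isothermal: P_b = P₁(V₁/V₂) = 1.41×11.3.
Adiabatic: P_a = P₁(V₁/V₂)^γ = 1.41×11.3^(1.67).
P_a/P_b = (V₁/V₂)^(γ−1) = 11.3^(0.67) = 5.076.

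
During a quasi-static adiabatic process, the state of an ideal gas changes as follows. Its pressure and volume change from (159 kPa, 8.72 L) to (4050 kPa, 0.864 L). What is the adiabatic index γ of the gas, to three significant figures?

PV^γ = const ⇒ γ = ln(P₂/P₁) / ln(V₁/V₂).
γ = ln(4050/159) / ln(8.72/0.864) = 1.4.

γ ≈ 1.40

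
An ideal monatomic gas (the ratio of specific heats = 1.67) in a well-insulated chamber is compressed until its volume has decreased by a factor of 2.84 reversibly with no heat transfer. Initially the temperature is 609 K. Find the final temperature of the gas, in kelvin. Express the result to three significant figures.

T₂ ≈ 1230 K

For a reversible adiabat TV^(γ−1) is constant, so T₂ = T₁ (V₁/V₂)^(γ−1).
T₂ = 609 × 2.84^(0.67) = 1226 K.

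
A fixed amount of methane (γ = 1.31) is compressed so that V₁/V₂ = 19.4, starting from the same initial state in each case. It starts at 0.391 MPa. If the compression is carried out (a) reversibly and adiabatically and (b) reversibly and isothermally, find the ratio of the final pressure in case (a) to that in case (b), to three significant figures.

Isothermal: P_b = P₁(V₁/V₂) = 0.391×19.4.
Adiabatic: P_a = P₁(V₁/V₂)^γ = 0.391×19.4^(1.31).
P_a/P_b = (V₁/V₂)^(γ−1) = 19.4^(0.31) = 2.507.

P_adiabatic / P_isothermal ≈ 2.51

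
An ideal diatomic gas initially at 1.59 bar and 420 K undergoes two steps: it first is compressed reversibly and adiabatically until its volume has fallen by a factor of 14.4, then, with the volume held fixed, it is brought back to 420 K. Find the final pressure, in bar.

P₃ ≈ 22.9 bar

For a diatomic ideal gas γ = 7/5.
Adiabatic step (PV^γ = const): P₂ = 1.59×14.4^(7/5) = 66.54 bar; T₂ = 420×14.4^(2/5) = 1221 K.
Isochoric: P₃ = P₂(T₃/T₂) = 66.54 × (420/1221) = 22.9 bar.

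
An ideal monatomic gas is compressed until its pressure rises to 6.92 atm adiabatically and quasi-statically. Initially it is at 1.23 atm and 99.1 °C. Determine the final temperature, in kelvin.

T₂ ≈ 743 K

Along an adiabat T P^((1−γ)/γ) is constant, so T₂ = T₁ (P₂/P₁)^((γ−1)/γ).
For a monatomic ideal gas γ = 5/3, so (γ−1)/γ = 2/5.
T₁ = 99.1 °C = 372.2 K.
T₂ = 372.2 × (6.92/1.23)^(2/5) = 742.9 K.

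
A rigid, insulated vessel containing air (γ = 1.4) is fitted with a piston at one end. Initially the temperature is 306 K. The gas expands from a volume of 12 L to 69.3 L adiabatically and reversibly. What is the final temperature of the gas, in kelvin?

For a reversible adiabat TV^(γ−1) is constant, so T₂ = T₁ (V₁/V₂)^(γ−1).
T₂ = 306 × (12/69.3)^(0.4) = 151.7 K.

T₂ ≈ 152 K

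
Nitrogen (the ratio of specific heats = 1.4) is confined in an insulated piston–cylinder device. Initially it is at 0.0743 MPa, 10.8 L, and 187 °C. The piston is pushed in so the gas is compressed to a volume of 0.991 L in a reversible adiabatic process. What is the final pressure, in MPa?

P₂ ≈ 2.11 MPa

Adiabatic: P₁V₁^γ = P₂V₂^γ ⇒ P₂ = P₁ (V₁/V₂)^γ.
P₂ = 0.0743 × (10.8/0.991)^(1.4) = 2.105 MPa.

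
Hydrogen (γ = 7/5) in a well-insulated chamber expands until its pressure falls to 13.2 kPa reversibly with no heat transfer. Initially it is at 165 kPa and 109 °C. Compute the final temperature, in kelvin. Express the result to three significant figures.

Along an adiabat T P^((1−γ)/γ) is constant, so T₂ = T₁ (P₂/P₁)^((γ−1)/γ).
T₁ = 109 °C = 382.1 K.
T₂ = 382.1 × (13.2/165)^(2/7) = 185.7 K.

T₂ ≈ 186 K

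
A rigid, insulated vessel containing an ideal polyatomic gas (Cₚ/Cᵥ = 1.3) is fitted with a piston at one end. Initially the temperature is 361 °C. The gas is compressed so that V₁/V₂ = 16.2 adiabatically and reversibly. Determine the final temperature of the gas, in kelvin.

For a reversible adiabat TV^(γ−1) is constant, so T₂ = T₁ (V₁/V₂)^(γ−1).
T₁ = 361 °C = 634.1 K.
T₂ = 634.1 × 16.2^(0.3) = 1462 K.

T₂ ≈ 1460 K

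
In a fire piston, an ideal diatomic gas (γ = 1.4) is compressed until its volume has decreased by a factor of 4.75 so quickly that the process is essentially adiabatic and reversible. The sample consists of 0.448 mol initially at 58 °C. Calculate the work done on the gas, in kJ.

W ≈ 2.67 kJ

Adiabatic: T₁V₁^(γ−1) = T₂V₂^(γ−1) ⇒ T₂ = T₁ (V₁/V₂)^(γ−1).
T₁ = 58 °C = 331.1 K.
T₂ = 331.1 × 4.75^(0.4) = 617.6 K.
Q = 0, so ΔU = W_on_gas = nCᵥΔT with Cᵥ = R/(γ−1) = 20.79 J/(mol·K).
ΔU = 0.448 × 20.79 × (617.6 − 331.1) = 2667 J.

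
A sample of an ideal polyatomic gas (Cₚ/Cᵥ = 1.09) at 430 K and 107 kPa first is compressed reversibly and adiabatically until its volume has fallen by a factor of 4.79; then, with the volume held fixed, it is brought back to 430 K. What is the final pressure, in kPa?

P₃ ≈ 513 kPa

Adiabatic step (PV^γ = const): P₂ = 107×4.79^(1.09) = 590.1 kPa; T₂ = 430×4.79^(0.09) = 495.1 K.
Isochoric: P₃ = P₂(T₃/T₂) = 590.1 × (430/495.1) = 512.5 kPa.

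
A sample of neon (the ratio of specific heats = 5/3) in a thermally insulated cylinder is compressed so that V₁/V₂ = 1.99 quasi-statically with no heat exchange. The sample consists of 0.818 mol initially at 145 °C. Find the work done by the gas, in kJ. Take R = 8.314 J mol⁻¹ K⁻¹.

W ≈ -2.48 kJ

Adiabatic: T₁V₁^(γ−1) = T₂V₂^(γ−1) ⇒ T₂ = T₁ (V₁/V₂)^(γ−1).
T₁ = 145 °C = 418.1 K.
T₂ = 418.1 × 1.99^(2/3) = 661.6 K.
Q = 0, so ΔU = W_on_gas = nCᵥΔT with Cᵥ = R/(γ−1) = 12.47 J/(mol·K).
ΔU = 0.818 × 12.47 × (661.6 − 418.1) = 2483 J.
Work done by the gas = −ΔU = -2483 J.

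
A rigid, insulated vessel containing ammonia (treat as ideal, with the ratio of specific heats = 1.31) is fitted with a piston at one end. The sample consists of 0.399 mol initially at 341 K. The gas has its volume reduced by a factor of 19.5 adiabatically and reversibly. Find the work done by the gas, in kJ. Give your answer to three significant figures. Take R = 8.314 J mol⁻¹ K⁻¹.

W ≈ -5.52 kJ

For a reversible adiabat TV^(γ−1) is constant, so T₂ = T₁ (V₁/V₂)^(γ−1).
T₂ = 341 × 19.5^(0.31) = 856.4 K.
Q = 0, so ΔU = W_on_gas = nCᵥΔT with Cᵥ = R/(γ−1) = 26.82 J/(mol·K).
ΔU = 0.399 × 26.82 × (856.4 − 341) = 5515 J.
Work done by the gas = −ΔU = -5515 J.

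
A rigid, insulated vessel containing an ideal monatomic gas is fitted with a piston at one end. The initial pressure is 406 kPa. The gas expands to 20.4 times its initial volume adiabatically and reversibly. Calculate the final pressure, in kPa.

P₂ ≈ 2.67 kPa

Since PV^γ is constant along a reversible adiabat, P₂ = P₁ (V₁/V₂)^γ.
For a monatomic ideal gas γ = 5/3.
P₂ = 406 × (1/20.4)^(5/3) = 2.666 kPa.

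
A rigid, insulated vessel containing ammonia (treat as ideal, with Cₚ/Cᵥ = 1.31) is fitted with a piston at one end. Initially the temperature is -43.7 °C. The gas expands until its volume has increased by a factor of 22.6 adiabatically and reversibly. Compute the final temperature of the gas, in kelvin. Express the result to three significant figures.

T₂ ≈ 87.3 K

For a reversible adiabat TV^(γ−1) is constant, so T₂ = T₁ (V₁/V₂)^(γ−1).
T₁ = -43.7 °C = 229.4 K.
T₂ = 229.4 × (1/22.6)^(0.31) = 87.28 K.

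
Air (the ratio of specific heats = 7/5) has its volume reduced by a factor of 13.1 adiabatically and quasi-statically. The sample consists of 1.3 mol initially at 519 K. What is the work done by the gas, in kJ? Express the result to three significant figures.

For a reversible adiabat TV^(γ−1) is constant, so T₂ = T₁ (V₁/V₂)^(γ−1).
T₂ = 519 × 13.1^(2/5) = 1452 K.
Q = 0, so ΔU = W_on_gas = nCᵥΔT with Cᵥ = R/(γ−1) = 20.79 J/(mol·K).
ΔU = 1.3 × 20.79 × (1452 − 519) = 25220 J.
Work done by the gas = −ΔU = -25220 J.

W ≈ -25.2 kJ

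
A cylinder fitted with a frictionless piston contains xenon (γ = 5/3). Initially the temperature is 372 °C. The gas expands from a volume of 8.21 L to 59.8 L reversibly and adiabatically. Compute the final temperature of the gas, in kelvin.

T₂ ≈ 172 K

For a reversible adiabat TV^(γ−1) is constant, so T₂ = T₁ (V₁/V₂)^(γ−1).
T₁ = 372 °C = 645.1 K.
T₂ = 645.1 × (8.21/59.8)^(2/3) = 171.7 K.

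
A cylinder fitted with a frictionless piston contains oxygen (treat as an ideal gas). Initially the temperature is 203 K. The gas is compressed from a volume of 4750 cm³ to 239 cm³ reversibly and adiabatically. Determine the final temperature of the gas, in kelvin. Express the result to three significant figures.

T₂ ≈ 671 K

Adiabatic: T₁V₁^(γ−1) = T₂V₂^(γ−1) ⇒ T₂ = T₁ (V₁/V₂)^(γ−1).
For a diatomic ideal gas γ = 7/5, so γ−1 = 2/5.
T₂ = 203 × (4750/239)^(2/5) = 671.1 K.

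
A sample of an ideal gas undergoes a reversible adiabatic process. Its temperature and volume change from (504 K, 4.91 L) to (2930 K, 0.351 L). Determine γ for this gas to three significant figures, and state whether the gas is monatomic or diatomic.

TV^(γ−1) = const ⇒ γ − 1 = ln(T₂/T₁) / ln(V₁/V₂).
γ = 1 + ln(2930/504) / ln(4.91/0.351) = 1.667.
γ ≈ 1.67 is close to 5/3, so the gas is monatomic.

γ ≈ 1.67; monatomic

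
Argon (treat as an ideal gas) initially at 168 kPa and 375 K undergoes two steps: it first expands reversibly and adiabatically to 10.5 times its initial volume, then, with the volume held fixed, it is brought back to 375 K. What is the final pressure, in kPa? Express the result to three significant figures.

For a monatomic ideal gas γ = 5/3.
Adiabatic step (PV^γ = const): P₂ = 168×(1/10.5)^(5/3) = 3.337 kPa; T₂ = 375×(1/10.5)^(2/3) = 78.21 K.
Isochoric: P₃ = P₂(T₃/T₂) = 3.337 × (375/78.21) = 16 kPa.

P₃ ≈ 16.0 kPa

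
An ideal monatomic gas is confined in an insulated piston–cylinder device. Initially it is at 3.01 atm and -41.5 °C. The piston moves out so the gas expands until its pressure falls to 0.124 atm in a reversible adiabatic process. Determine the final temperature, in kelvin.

T₂ ≈ 64.7 K

Adiabatic: T₂/T₁ = (P₂/P₁)^((γ−1)/γ).
For a monatomic ideal gas γ = 5/3, so (γ−1)/γ = 2/5.
T₁ = -41.5 °C = 231.6 K.
T₂ = 231.6 × (0.124/3.01)^(2/5) = 64.68 K.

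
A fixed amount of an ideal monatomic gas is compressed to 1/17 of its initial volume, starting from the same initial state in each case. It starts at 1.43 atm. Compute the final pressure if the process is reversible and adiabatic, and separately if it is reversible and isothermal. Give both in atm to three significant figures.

For a monatomic ideal gas γ = 5/3.
Isothermal: P₂ = P₁(V₁/V₂) = 1.43×17 = 24.31 atm.
Adiabatic: P₂ = P₁(V₁/V₂)^γ = 1.43×17^(5/3) = 160.7 atm.

adiabatic: 161 atm; isothermal: 24.3 atm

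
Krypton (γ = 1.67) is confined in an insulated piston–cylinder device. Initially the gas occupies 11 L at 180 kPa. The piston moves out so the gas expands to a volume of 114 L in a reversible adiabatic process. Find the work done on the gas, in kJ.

P₂ = P₁(V₁/V₂)^γ = 180×(11/114)^(1.67) = 3.625 kPa.
For a reversible adiabat, W_by_gas = (P₁V₁ − P₂V₂)/(γ−1).
W_by = (180000×0.011 − 3625×0.114) / (0.67) = 2338 J.
W_on_gas = −W_by = -2338 J.

W ≈ -2.34 kJ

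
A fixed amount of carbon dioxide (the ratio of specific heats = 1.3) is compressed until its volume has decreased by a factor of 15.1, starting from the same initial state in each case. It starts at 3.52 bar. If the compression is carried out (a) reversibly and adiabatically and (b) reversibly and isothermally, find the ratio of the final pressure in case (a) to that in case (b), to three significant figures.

P_adiabatic / P_isothermal ≈ 2.26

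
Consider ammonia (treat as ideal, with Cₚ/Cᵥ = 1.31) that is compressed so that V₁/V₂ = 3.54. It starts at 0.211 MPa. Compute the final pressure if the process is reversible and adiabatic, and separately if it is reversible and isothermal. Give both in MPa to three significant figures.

Isothermal: P₂ = P₁(V₁/V₂) = 0.211×3.54 = 0.7469 MPa.
Adiabatic: P₂ = P₁(V₁/V₂)^γ = 0.211×3.54^(1.31) = 1.105 MPa.

adiabatic: 1.11 MPa; isothermal: 0.747 MPa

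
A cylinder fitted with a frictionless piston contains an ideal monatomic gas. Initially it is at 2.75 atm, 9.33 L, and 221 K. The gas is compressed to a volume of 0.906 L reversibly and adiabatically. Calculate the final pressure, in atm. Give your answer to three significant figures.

P₂ ≈ 134 atm

Since PV^γ is constant along a reversible adiabat, P₂ = P₁ (V₁/V₂)^γ.
γ = 5/3 for a monatomic ideal gas.
P₂ = 2.75 × (9.33/0.906)^(5/3) = 134 atm.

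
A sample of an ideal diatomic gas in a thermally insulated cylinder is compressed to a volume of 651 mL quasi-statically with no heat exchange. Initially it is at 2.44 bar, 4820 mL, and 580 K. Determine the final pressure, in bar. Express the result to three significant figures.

Adiabatic: P₁V₁^γ = P₂V₂^γ ⇒ P₂ = P₁ (V₁/V₂)^γ.
γ = 7/5 for a diatomic ideal gas.
P₂ = 2.44 × (4820/651)^(7/5) = 40.24 bar.

P₂ ≈ 40.2 bar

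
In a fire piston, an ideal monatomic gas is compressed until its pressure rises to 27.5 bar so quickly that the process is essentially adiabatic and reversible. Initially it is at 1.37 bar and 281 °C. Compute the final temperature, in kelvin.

T₂ ≈ 1840 K

Along an adiabat T P^((1−γ)/γ) is constant, so T₂ = T₁ (P₂/P₁)^((γ−1)/γ).
For a monatomic ideal gas γ = 5/3, so (γ−1)/γ = 2/5.
T₁ = 281 °C = 554.1 K.
T₂ = 554.1 × (27.5/1.37)^(2/5) = 1839 K.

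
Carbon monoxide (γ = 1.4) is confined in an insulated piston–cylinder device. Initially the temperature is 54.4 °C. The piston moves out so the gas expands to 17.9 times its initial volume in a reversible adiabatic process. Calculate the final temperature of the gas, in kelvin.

T₂ ≈ 103 K

For a reversible adiabat TV^(γ−1) is constant, so T₂ = T₁ (V₁/V₂)^(γ−1).
T₁ = 54.4 °C = 327.5 K.
T₂ = 327.5 × (1/17.9)^(0.4) = 103.3 K.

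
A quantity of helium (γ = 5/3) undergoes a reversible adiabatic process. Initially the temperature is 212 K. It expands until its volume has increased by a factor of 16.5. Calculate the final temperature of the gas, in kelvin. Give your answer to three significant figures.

Adiabatic: T₁V₁^(γ−1) = T₂V₂^(γ−1) ⇒ T₂ = T₁ (V₁/V₂)^(γ−1).
T₂ = 212 × (1/16.5)^(2/3) = 32.71 K.

T₂ ≈ 32.7 K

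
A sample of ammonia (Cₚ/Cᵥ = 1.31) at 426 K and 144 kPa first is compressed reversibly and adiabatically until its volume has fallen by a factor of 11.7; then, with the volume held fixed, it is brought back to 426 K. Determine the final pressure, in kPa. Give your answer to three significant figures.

Adiabatic step (PV^γ = const): P₂ = 144×11.7^(1.31) = 3611 kPa; T₂ = 426×11.7^(0.31) = 913.2 K.
Isochoric: P₃ = P₂(T₃/T₂) = 3611 × (426/913.2) = 1685 kPa.

P₃ ≈ 1680 kPa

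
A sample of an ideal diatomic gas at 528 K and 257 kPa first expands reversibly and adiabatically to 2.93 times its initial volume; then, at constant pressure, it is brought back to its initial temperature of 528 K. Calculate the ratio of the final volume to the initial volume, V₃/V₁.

V₃/V₁ ≈ 4.50

For a diatomic ideal gas γ = 7/5.
Adiabatic step: V₂/V₁ = 2.93; T₂ = T₁·(1/2.93)^(2/5) = 343.5 K.
Isobaric step: V₃/V₂ = T₃/T₂ = 528/343.5.
V₃/V₁ = (V₂/V₁)(V₃/V₂) = 2.93 × (528/343.5) = 4.504.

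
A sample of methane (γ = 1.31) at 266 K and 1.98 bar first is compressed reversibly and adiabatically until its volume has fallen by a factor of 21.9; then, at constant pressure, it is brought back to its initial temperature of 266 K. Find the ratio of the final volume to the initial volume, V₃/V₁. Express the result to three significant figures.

Adiabatic step: V₂/V₁ = 0.04566; T₂ = T₁·21.9^(0.31) = 692.5 K.
Isobaric step: V₃/V₂ = T₃/T₂ = 266/692.5.
V₃/V₁ = (V₂/V₁)(V₃/V₂) = 0.04566 × (266/692.5) = 0.01754.

V₃/V₁ ≈ 0.0175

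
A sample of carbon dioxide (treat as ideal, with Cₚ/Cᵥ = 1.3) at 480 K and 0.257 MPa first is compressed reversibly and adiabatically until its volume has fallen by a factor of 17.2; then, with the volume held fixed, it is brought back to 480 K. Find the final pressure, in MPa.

Adiabatic step (PV^γ = const): P₂ = 0.257×17.2^(1.3) = 10.38 MPa; T₂ = 480×17.2^(0.3) = 1127 K.
Isochoric: P₃ = P₂(T₃/T₂) = 10.38 × (480/1127) = 4.42 MPa.

P₃ ≈ 4.42 MPa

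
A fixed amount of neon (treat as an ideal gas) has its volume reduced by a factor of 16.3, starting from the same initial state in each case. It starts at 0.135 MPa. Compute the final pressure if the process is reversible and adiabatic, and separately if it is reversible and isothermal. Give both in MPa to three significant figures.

adiabatic: 14.1 MPa; isothermal: 2.20 MPa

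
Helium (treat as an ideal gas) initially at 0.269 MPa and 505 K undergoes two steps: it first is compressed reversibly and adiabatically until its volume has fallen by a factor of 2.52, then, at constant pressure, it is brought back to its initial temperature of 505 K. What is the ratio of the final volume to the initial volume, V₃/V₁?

V₃/V₁ ≈ 0.214

For a monatomic ideal gas γ = 5/3.
Adiabatic step: V₂/V₁ = 0.3968; T₂ = T₁·2.52^(2/3) = 935.2 K.
Isobaric step: V₃/V₂ = T₃/T₂ = 505/935.2.
V₃/V₁ = (V₂/V₁)(V₃/V₂) = 0.3968 × (505/935.2) = 0.2143.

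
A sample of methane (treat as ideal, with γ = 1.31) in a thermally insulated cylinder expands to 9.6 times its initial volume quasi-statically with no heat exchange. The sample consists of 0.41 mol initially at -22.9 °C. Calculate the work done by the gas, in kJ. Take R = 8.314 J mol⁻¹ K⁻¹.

For a reversible adiabat TV^(γ−1) is constant, so T₂ = T₁ (V₁/V₂)^(γ−1).
T₁ = -22.9 °C = 250.2 K.
T₂ = 250.2 × (1/9.6)^(0.31) = 124.1 K.
Q = 0, so ΔU = W_on_gas = nCᵥΔT with Cᵥ = R/(γ−1) = 26.82 J/(mol·K).
ΔU = 0.41 × 26.82 × (124.1 − 250.2) = -1387 J.
Work done by the gas = −ΔU = 1387 J.

W ≈ 1.39 kJ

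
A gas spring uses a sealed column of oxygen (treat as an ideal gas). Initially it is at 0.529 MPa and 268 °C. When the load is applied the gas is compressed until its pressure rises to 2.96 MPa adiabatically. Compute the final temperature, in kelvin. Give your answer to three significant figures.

T₂ ≈ 885 K

Adiabatic: T₂/T₁ = (P₂/P₁)^((γ−1)/γ).
For a diatomic ideal gas γ = 7/5, so (γ−1)/γ = 2/7.
T₁ = 268 °C = 541.1 K.
T₂ = 541.1 × (2.96/0.529)^(2/7) = 885.1 K.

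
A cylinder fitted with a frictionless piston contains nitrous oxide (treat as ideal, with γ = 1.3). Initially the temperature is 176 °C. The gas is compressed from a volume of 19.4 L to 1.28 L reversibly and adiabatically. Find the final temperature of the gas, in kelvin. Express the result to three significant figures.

For a reversible adiabat TV^(γ−1) is constant, so T₂ = T₁ (V₁/V₂)^(γ−1).
T₁ = 176 °C = 449.1 K.
T₂ = 449.1 × (19.4/1.28)^(0.3) = 1015 K.

T₂ ≈ 1020 K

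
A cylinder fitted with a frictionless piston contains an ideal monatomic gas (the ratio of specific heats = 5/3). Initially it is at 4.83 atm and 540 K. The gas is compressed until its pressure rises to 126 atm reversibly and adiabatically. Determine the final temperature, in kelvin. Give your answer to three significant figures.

T₂ ≈ 1990 K

Adiabatic: T₂/T₁ = (P₂/P₁)^((γ−1)/γ).
T₂ = 540 × (126/4.83)^(2/5) = 1991 K.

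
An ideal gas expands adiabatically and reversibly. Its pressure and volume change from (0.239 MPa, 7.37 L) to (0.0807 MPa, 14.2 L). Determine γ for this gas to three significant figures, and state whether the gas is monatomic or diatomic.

γ ≈ 1.66; monatomic

PV^γ = const ⇒ γ = ln(P₂/P₁) / ln(V₁/V₂).
γ = ln(0.0807/0.239) / ln(7.37/14.2) = 1.656.
γ ≈ 1.66 is close to 5/3, so the gas is monatomic.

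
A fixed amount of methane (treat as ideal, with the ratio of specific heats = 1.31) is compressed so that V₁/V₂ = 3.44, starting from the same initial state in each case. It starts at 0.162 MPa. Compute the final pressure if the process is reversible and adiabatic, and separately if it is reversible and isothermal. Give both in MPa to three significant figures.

adiabatic: 0.817 MPa; isothermal: 0.557 MPa

Isothermal: P₂ = P₁(V₁/V₂) = 0.162×3.44 = 0.5573 MPa.
Adiabatic: P₂ = P₁(V₁/V₂)^γ = 0.162×3.44^(1.31) = 0.8173 MPa.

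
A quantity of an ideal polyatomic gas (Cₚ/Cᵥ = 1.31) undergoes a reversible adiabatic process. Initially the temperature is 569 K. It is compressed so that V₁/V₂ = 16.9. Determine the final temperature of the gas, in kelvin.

T₂ ≈ 1370 K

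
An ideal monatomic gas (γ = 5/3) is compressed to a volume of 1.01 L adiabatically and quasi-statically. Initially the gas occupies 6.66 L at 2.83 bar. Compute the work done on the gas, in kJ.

W ≈ 7.11 kJ

P₂ = P₁(V₁/V₂)^γ = 2.83×(6.66/1.01)^(5/3) = 65.62 bar.
For a reversible adiabat, W_by_gas = (P₁V₁ − P₂V₂)/(γ−1).
W_by = (283000×0.00666 − 6.562×10^6×0.00101) / (2/3) = -7114 J.
W_on_gas = −W_by = 7114 J.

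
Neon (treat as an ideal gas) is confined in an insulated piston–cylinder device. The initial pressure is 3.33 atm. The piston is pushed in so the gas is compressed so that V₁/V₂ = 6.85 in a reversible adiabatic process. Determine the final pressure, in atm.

Since PV^γ is constant along a reversible adiabat, P₂ = P₁ (V₁/V₂)^γ.
For a monatomic ideal gas γ = 5/3.
P₂ = 3.33 × 6.85^(5/3) = 82.27 atm.

P₂ ≈ 82.3 atm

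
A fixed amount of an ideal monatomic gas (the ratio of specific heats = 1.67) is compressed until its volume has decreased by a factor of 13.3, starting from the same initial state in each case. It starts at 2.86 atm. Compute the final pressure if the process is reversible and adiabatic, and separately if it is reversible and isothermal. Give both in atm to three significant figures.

adiabatic: 215 atm; isothermal: 38.0 atm

Isothermal: P₂ = P₁(V₁/V₂) = 2.86×13.3 = 38.04 atm.
Adiabatic: P₂ = P₁(V₁/V₂)^γ = 2.86×13.3^(1.67) = 215.4 atm.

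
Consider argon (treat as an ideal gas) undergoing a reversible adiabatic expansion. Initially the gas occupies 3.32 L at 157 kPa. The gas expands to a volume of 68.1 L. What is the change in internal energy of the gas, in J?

ΔU ≈ -678 J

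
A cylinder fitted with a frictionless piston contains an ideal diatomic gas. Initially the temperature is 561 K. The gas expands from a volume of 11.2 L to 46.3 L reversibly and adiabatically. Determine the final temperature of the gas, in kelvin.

For a reversible adiabat TV^(γ−1) is constant, so T₂ = T₁ (V₁/V₂)^(γ−1).
For a diatomic ideal gas γ = 7/5, so γ−1 = 2/5.
T₂ = 561 × (11.2/46.3)^(2/5) = 318 K.

T₂ ≈ 318 K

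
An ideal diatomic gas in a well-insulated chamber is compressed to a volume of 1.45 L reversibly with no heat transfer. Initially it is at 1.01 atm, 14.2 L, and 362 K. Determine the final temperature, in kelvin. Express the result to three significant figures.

Adiabatic: T₁V₁^(γ−1) = T₂V₂^(γ−1) ⇒ T₂ = T₁ (V₁/V₂)^(γ−1).
γ = 7/5 for a diatomic ideal gas.
T₂ = 362 × (14.2/1.45)^(2/5) = 901.7 K.

T₂ ≈ 902 K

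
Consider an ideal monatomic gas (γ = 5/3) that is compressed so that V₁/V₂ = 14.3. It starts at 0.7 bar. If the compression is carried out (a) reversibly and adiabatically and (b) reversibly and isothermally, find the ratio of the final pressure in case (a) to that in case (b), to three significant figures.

P_adiabatic / P_isothermal ≈ 5.89

Isothermal: P_b = P₁(V₁/V₂) = 0.7×14.3.
Adiabatic: P_a = P₁(V₁/V₂)^γ = 0.7×14.3^(5/3).
P_a/P_b = (V₁/V₂)^(γ−1) = 14.3^(2/3) = 5.891.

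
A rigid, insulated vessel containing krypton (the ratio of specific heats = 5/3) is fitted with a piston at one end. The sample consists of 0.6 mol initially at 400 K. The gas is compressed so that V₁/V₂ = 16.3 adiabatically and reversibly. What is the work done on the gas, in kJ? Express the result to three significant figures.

W ≈ 16.2 kJ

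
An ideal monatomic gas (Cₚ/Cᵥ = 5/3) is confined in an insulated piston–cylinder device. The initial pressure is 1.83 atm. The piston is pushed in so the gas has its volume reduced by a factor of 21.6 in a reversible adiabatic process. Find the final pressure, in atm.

P₂ ≈ 307 atm

Adiabatic: P₁V₁^γ = P₂V₂^γ ⇒ P₂ = P₁ (V₁/V₂)^γ.
P₂ = 1.83 × 21.6^(5/3) = 306.6 atm.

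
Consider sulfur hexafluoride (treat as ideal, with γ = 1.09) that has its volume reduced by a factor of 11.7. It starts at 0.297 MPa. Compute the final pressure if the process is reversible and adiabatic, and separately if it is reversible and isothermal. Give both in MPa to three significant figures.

Isothermal: P₂ = P₁(V₁/V₂) = 0.297×11.7 = 3.475 MPa.
Adiabatic: P₂ = P₁(V₁/V₂)^γ = 0.297×11.7^(1.09) = 4.336 MPa.

adiabatic: 4.34 MPa; isothermal: 3.47 MPa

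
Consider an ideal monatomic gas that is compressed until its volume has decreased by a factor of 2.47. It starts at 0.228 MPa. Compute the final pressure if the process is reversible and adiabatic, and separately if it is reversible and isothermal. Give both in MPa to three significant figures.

adiabatic: 1.03 MPa; isothermal: 0.563 MPa

For a monatomic ideal gas γ = 5/3.
Isothermal: P₂ = P₁(V₁/V₂) = 0.228×2.47 = 0.5632 MPa.
Adiabatic: P₂ = P₁(V₁/V₂)^γ = 0.228×2.47^(5/3) = 1.029 MPa.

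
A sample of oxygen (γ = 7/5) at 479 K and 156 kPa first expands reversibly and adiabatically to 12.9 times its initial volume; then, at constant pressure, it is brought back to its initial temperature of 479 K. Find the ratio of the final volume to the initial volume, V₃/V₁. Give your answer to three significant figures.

V₃/V₁ ≈ 35.9

Adiabatic step: V₂/V₁ = 12.9; T₂ = T₁·(1/12.9)^(2/5) = 172.2 K.
Isobaric step: V₃/V₂ = T₃/T₂ = 479/172.2.
V₃/V₁ = (V₂/V₁)(V₃/V₂) = 12.9 × (479/172.2) = 35.88.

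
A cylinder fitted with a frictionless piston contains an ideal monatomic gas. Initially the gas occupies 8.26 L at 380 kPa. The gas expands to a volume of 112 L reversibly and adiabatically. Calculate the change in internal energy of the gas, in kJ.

ΔU ≈ -3.88 kJ

γ = 5/3 for a monatomic ideal gas.
P₂ = P₁(V₁/V₂)^γ = 380×(8.26/112)^(5/3) = 4.929 kPa.
For a reversible adiabat, W_by_gas = (P₁V₁ − P₂V₂)/(γ−1).
W_by = (380000×0.00826 − 4929×0.112) / (2/3) = 3880 J.
Q = 0 ⇒ ΔU = −W_by = -3880 J.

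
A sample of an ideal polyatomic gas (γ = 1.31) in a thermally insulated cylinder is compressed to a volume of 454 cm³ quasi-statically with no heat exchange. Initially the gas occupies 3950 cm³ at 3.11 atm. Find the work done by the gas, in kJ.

P₂ = P₁(V₁/V₂)^γ = 3.11×(3950/454)^(1.31) = 52.91 atm.
For a reversible adiabat, W_by_gas = (P₁V₁ − P₂V₂)/(γ−1).
W_by = (315100×0.00395 − 5.361×10^6×0.000454) / (0.31) = -3837 J.

W ≈ -3.84 kJ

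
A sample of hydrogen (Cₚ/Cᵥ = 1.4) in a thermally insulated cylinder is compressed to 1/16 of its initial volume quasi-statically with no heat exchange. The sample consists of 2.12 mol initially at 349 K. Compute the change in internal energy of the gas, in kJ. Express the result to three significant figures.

Adiabatic: T₁V₁^(γ−1) = T₂V₂^(γ−1) ⇒ T₂ = T₁ (V₁/V₂)^(γ−1).
T₂ = 349 × 16^(0.4) = 1058 K.
Q = 0, so ΔU = W_on_gas = nCᵥΔT with Cᵥ = R/(γ−1) = 20.79 J/(mol·K).
ΔU = 2.12 × 20.79 × (1058 − 349) = 31240 J.

ΔU ≈ 31.2 kJ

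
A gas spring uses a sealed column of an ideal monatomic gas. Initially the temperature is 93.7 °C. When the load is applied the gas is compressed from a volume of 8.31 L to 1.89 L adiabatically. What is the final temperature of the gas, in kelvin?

For a reversible adiabat TV^(γ−1) is constant, so T₂ = T₁ (V₁/V₂)^(γ−1).
For a monatomic ideal gas γ = 5/3, so γ−1 = 2/3.
T₁ = 93.7 °C = 366.8 K.
T₂ = 366.8 × (8.31/1.89)^(2/3) = 984.6 K.

T₂ ≈ 985 K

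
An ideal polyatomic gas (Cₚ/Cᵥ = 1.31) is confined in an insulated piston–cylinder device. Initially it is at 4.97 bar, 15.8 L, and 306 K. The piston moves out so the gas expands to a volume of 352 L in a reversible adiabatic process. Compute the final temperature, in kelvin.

Adiabatic: T₁V₁^(γ−1) = T₂V₂^(γ−1) ⇒ T₂ = T₁ (V₁/V₂)^(γ−1).
T₂ = 306 × (15.8/352)^(0.31) = 116.9 K.

T₂ ≈ 117 K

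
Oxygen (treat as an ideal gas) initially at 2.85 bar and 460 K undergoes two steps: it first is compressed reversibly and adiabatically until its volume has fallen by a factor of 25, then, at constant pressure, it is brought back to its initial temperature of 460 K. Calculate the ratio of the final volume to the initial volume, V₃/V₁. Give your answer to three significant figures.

For a diatomic ideal gas γ = 7/5.
Adiabatic step: V₂/V₁ = 0.04; T₂ = T₁·25^(2/5) = 1667 K.
Isobaric step: V₃/V₂ = T₃/T₂ = 460/1667.
V₃/V₁ = (V₂/V₁)(V₃/V₂) = 0.04 × (460/1667) = 0.01104.

V₃/V₁ ≈ 0.0110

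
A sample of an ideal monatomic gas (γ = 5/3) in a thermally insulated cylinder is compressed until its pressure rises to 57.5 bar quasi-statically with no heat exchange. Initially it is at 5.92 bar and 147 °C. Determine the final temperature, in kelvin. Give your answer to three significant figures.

T₂ ≈ 1040 K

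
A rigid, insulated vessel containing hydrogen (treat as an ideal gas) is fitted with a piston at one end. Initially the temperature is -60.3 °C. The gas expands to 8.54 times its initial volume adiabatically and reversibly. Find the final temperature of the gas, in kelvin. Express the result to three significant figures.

T₂ ≈ 90.3 K

For a reversible adiabat TV^(γ−1) is constant, so T₂ = T₁ (V₁/V₂)^(γ−1).
For a diatomic ideal gas γ = 7/5, so γ−1 = 2/5.
T₁ = -60.3 °C = 212.8 K.
T₂ = 212.8 × (1/8.54)^(2/5) = 90.26 K.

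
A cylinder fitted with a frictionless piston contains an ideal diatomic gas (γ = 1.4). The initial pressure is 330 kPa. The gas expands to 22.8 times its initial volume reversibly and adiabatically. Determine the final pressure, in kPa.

P₂ ≈ 4.14 kPa

Adiabatic: P₁V₁^γ = P₂V₂^γ ⇒ P₂ = P₁ (V₁/V₂)^γ.
P₂ = 330 × (1/22.8)^(1.4) = 4.144 kPa.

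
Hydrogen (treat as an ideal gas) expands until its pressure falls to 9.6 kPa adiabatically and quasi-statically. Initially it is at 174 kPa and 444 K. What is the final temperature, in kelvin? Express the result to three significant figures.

Along an adiabat T P^((1−γ)/γ) is constant, so T₂ = T₁ (P₂/P₁)^((γ−1)/γ).
For a diatomic ideal gas γ = 7/5, so (γ−1)/γ = 2/7.
T₂ = 444 × (9.6/174)^(2/7) = 194 K.

T₂ ≈ 194 K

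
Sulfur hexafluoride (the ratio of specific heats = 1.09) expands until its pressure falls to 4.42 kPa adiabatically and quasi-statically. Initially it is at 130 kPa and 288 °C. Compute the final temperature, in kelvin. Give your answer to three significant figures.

T₂ ≈ 424 K

Adiabatic: T₂/T₁ = (P₂/P₁)^((γ−1)/γ).
T₁ = 288 °C = 561.1 K.
T₂ = 561.1 × (4.42/130)^(0.0826) = 424.4 K.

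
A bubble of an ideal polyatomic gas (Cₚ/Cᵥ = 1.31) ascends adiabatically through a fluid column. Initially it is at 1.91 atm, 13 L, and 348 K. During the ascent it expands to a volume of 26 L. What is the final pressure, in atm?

P₂ ≈ 0.770 atm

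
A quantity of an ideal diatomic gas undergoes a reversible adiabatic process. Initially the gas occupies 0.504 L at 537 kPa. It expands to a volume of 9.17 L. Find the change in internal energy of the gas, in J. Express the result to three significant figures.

γ = 7/5 for a diatomic ideal gas.
P₂ = P₁(V₁/V₂)^γ = 537×(0.504/9.17)^(7/5) = 9.248 kPa.
For a reversible adiabat, W_by_gas = (P₁V₁ − P₂V₂)/(γ−1).
W_by = (537000×0.000504 − 9248×0.00917) / (2/5) = 464.6 J.
Q = 0 ⇒ ΔU = −W_by = -464.6 J.

ΔU ≈ -465 J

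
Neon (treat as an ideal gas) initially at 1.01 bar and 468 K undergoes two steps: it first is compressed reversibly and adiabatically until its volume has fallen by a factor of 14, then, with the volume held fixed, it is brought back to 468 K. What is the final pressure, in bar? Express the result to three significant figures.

P₃ ≈ 14.1 bar

For a monatomic ideal gas γ = 5/3.
Adiabatic step (PV^γ = const): P₂ = 1.01×14^(5/3) = 82.14 bar; T₂ = 468×14^(2/3) = 2719 K.
Isochoric: P₃ = P₂(T₃/T₂) = 82.14 × (468/2719) = 14.14 bar.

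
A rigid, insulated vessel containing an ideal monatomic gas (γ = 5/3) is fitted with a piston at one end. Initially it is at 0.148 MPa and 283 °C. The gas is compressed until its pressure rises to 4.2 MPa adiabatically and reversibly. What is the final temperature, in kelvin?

Along an adiabat T P^((1−γ)/γ) is constant, so T₂ = T₁ (P₂/P₁)^((γ−1)/γ).
T₁ = 283 °C = 556.1 K.
T₂ = 556.1 × (4.2/0.148)^(2/5) = 2120 K.

T₂ ≈ 2120 K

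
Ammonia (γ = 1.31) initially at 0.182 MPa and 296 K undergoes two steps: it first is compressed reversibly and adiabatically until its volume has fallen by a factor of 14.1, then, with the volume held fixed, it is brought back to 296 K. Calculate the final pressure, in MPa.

Adiabatic step (PV^γ = const): P₂ = 0.182×14.1^(1.31) = 5.828 MPa; T₂ = 296×14.1^(0.31) = 672.3 K.
Isochoric: P₃ = P₂(T₃/T₂) = 5.828 × (296/672.3) = 2.566 MPa.

P₃ ≈ 2.57 MPa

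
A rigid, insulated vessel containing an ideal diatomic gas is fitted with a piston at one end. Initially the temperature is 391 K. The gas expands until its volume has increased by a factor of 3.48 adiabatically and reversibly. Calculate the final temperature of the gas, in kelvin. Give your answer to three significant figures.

T₂ ≈ 237 K

For a reversible adiabat TV^(γ−1) is constant, so T₂ = T₁ (V₁/V₂)^(γ−1).
For a diatomic ideal gas γ = 7/5, so γ−1 = 2/5.
T₂ = 391 × (1/3.48)^(2/5) = 237.4 K.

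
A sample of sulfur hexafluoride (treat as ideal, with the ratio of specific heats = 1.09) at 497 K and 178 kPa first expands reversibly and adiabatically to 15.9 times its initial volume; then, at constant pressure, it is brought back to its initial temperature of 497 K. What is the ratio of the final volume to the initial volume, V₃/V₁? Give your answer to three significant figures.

Adiabatic step: V₂/V₁ = 15.9; T₂ = T₁·(1/15.9)^(0.09) = 387.5 K.
Isobaric step: V₃/V₂ = T₃/T₂ = 497/387.5.
V₃/V₁ = (V₂/V₁)(V₃/V₂) = 15.9 × (497/387.5) = 20.39.

V₃/V₁ ≈ 20.4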